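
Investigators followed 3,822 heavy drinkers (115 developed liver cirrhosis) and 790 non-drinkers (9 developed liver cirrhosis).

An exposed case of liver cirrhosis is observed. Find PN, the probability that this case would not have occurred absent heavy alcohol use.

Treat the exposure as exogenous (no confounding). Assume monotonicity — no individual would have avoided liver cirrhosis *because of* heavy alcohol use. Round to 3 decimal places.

p₁ = P(outcome | exposed) = 115/3822 = 0.030089
p₀ = P(outcome | unexposed) = 9/790 = 0.011392
Under exogeneity and monotonicity, PN = (p₁ − p₀) / p₁.
PN = (0.030089 − 0.011392) / 0.030089 = 0.018697 / 0.030089 ≈ 0.6214

PN ≈ 0.621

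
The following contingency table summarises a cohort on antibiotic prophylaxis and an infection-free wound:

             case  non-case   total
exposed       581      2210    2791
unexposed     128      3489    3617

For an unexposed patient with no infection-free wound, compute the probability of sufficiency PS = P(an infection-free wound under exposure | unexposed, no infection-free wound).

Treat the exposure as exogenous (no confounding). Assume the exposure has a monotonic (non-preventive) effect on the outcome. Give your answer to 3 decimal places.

PS ≈ 0.179

p₁ = P(outcome | exposed) = 581/2791 = 0.20817
p₀ = P(outcome | unexposed) = 128/3617 = 0.035388
Under exogeneity and monotonicity, PS = (p₁ − p₀)/(1 − p₀).
PS = (0.20817 − 0.035388) / 0.96461 ≈ 0.1791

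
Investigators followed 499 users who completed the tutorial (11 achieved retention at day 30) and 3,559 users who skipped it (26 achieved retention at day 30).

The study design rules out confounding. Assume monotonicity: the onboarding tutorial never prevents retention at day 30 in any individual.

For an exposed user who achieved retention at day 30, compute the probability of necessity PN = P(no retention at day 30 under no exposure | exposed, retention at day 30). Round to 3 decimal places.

PN ≈ 0.669

p₁ = P(outcome | exposed) = 11/499 = 0.022044
p₀ = P(outcome | unexposed) = 26/3559 = 0.0073054
Under exogeneity and monotonicity, PN = (p₁ − p₀) / p₁.
PN = (0.022044 − 0.0073054) / 0.022044 = 0.014739 / 0.022044 ≈ 0.6686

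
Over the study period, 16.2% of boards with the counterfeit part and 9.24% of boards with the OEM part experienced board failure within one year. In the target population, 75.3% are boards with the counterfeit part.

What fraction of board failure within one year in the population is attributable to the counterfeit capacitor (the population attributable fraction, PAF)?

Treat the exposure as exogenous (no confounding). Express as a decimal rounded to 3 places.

p₁ = 0.162, p₀ = 0.0924.
Overall risk P(Y=1) = π·p₁ + (1−π)·p₀ = 0.753×0.162 + 0.247×0.0924 = 0.14481.
Under exogeneity, PAF = [P(Y=1) − p₀] / P(Y=1).
PAF = (0.14481 − 0.0924) / 0.14481 ≈ 0.3619

PAF ≈ 0.362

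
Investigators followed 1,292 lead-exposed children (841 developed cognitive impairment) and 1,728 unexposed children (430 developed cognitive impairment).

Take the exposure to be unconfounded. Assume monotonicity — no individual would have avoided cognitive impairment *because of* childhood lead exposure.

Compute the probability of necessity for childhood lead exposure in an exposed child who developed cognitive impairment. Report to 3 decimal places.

p₁ = P(outcome | exposed) = 841/1292 = 0.65093
p₀ = P(outcome | unexposed) = 430/1728 = 0.24884
Under exogeneity and monotonicity, PN = (p₁ − p₀) / p₁.
PN = (0.65093 − 0.24884) / 0.65093 = 0.40209 / 0.65093 ≈ 0.6177

PN ≈ 0.618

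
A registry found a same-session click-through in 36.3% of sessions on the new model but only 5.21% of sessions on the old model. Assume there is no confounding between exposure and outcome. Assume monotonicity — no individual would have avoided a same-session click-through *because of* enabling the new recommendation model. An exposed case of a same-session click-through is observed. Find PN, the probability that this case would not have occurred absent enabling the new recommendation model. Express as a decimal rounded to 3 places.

PN ≈ 0.856

p₁ = 0.363, p₀ = 0.0521.
Under exogeneity and monotonicity, PN = (p₁ − p₀) / p₁.
PN = (0.363 − 0.0521) / 0.363 = 0.3109 / 0.363 ≈ 0.8565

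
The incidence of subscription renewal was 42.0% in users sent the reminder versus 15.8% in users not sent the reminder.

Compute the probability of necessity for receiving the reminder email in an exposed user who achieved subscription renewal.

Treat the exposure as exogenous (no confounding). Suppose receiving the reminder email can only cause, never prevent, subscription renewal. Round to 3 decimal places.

p₁ = 0.42, p₀ = 0.158.
Under exogeneity and monotonicity, PN = (p₁ − p₀) / p₁.
PN = (0.42 − 0.158) / 0.42 = 0.262 / 0.42 ≈ 0.6238

PN ≈ 0.624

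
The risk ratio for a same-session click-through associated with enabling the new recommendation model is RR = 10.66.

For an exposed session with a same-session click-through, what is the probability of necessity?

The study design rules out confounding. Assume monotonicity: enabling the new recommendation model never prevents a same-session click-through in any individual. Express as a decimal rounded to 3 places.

Under exogeneity and monotonicity, PN = (RR − 1) / RR = 1 − 1/RR.
PN = (10.66 − 1) / 10.66 = 9.66 / 10.66 ≈ 0.9062

PN ≈ 0.906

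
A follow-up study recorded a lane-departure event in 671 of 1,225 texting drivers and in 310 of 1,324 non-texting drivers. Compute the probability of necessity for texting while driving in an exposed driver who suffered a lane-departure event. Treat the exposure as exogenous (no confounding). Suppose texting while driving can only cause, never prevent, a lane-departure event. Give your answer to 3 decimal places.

PN ≈ 0.573

p₁ = P(outcome | exposed) = 671/1225 = 0.54776
p₀ = P(outcome | unexposed) = 310/1324 = 0.23414
Under exogeneity and monotonicity, PN = (p₁ − p₀) / p₁.
PN = (0.54776 − 0.23414) / 0.54776 = 0.31362 / 0.54776 ≈ 0.5725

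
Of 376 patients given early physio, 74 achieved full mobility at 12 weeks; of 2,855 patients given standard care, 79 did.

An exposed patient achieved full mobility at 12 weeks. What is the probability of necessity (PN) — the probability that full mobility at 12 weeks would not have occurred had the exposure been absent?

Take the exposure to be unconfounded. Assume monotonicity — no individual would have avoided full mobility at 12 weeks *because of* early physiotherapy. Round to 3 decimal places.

PN ≈ 0.859

p₁ = P(outcome | exposed) = 74/376 = 0.19681
p₀ = P(outcome | unexposed) = 79/2855 = 0.027671
Under exogeneity and monotonicity, PN = (p₁ − p₀) / p₁.
PN = (0.19681 − 0.027671) / 0.19681 = 0.16914 / 0.19681 ≈ 0.8594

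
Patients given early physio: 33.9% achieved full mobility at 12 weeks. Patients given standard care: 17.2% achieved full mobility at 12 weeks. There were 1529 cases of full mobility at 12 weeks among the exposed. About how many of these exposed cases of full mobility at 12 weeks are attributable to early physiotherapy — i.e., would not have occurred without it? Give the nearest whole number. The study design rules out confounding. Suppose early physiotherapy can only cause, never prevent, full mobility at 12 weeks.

p₁ = 0.339, p₀ = 0.172.
PN = (p₁ − p₀)/p₁ = (0.339 − 0.172) / 0.339 ≈ 0.49263.
Attributable cases ≈ PN × (exposed cases) = 0.49263 × 1529 ≈ 753.22.

about 753 cases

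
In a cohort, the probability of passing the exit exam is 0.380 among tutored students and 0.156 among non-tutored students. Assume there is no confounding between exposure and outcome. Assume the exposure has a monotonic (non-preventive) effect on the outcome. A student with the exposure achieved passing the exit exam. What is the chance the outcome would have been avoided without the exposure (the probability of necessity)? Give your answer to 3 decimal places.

Let p₁ = 0.38, p₀ = 0.156.
Under exogeneity and monotonicity, PN = (p₁ − p₀) / p₁.
PN = (0.38 − 0.156) / 0.38 = 0.224 / 0.38 ≈ 0.5895

PN ≈ 0.589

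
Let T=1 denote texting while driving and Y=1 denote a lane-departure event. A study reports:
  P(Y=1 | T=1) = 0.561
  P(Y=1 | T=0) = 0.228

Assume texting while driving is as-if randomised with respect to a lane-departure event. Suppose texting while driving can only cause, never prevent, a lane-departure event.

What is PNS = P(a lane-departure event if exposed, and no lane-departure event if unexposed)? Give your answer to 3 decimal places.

PNS ≈ 0.333

Let p₁ = 0.561, p₀ = 0.228.
Under exogeneity and monotonicity, PNS = p₁ − p₀.
PNS = 0.561 − 0.228 = 0.333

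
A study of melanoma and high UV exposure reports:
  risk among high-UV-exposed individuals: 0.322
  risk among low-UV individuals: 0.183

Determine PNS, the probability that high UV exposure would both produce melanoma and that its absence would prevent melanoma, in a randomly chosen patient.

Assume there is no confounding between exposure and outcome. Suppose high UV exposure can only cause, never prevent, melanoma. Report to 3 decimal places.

PNS ≈ 0.139

Let p₁ = 0.322, p₀ = 0.183.
Under exogeneity and monotonicity, PNS = p₁ − p₀.
PNS = 0.322 − 0.183 = 0.139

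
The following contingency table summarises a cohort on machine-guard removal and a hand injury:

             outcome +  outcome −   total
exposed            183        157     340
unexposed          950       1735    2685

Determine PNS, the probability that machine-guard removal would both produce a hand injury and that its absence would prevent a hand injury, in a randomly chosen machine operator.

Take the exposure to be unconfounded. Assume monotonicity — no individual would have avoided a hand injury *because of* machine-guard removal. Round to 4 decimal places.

PNS ≈ 0.1844

p₁ = P(outcome | exposed) = 183/340 = 0.53824
p₀ = P(outcome | unexposed) = 950/2685 = 0.35382
Under exogeneity and monotonicity, PNS = p₁ − p₀.
PNS = 0.53824 − 0.35382 = 0.18442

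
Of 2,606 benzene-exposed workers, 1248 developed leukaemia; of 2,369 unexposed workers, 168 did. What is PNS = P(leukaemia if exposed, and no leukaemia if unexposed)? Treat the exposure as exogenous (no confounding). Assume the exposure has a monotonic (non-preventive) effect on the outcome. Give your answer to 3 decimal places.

p₁ = P(outcome | exposed) = 1248/2606 = 0.47889
p₀ = P(outcome | unexposed) = 168/2369 = 0.070916
Under exogeneity and monotonicity, PNS = p₁ − p₀.
PNS = 0.47889 − 0.070916 = 0.40798

PNS ≈ 0.408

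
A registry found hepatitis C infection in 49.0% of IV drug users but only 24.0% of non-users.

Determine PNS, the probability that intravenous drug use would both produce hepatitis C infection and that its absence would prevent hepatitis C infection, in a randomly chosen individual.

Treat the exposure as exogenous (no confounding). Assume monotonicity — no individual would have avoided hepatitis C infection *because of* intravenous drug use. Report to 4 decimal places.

PNS ≈ 0.2500

p₁ = 0.49, p₀ = 0.24.
Under exogeneity and monotonicity, PNS = p₁ − p₀.
PNS = 0.49 − 0.24 = 0.25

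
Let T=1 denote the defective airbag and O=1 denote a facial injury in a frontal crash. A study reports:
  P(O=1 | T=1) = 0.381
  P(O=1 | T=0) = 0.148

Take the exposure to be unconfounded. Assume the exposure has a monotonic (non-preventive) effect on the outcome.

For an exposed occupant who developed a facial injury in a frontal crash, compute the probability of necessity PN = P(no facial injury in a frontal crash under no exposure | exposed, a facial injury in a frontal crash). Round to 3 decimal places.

PN ≈ 0.612

Let p₁ = 0.381, p₀ = 0.148.
Under exogeneity and monotonicity, PN = (p₁ − p₀) / p₁.
PN = (0.381 − 0.148) / 0.381 = 0.233 / 0.381 ≈ 0.6115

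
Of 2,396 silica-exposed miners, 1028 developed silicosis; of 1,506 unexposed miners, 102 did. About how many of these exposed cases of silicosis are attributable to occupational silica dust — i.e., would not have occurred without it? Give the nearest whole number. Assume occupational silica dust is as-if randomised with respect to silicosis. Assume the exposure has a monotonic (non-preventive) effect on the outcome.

p₁ = P(outcome | exposed) = 1028/2396 = 0.42905
p₀ = P(outcome | unexposed) = 102/1506 = 0.067729
PN = (p₁ − p₀)/p₁ = (0.42905 − 0.067729) / 0.42905 ≈ 0.84214.
Attributable cases ≈ PN × (exposed cases) = 0.84214 × 1028 ≈ 865.72.

about 866 cases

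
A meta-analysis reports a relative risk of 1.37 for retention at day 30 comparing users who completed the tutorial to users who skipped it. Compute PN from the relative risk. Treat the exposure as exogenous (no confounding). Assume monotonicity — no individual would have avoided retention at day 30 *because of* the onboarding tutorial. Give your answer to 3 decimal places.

Under exogeneity and monotonicity, PN = (RR − 1) / RR = 1 − 1/RR.
PN = (1.37 − 1) / 1.37 = 0.37 / 1.37 ≈ 0.2701

PN ≈ 0.270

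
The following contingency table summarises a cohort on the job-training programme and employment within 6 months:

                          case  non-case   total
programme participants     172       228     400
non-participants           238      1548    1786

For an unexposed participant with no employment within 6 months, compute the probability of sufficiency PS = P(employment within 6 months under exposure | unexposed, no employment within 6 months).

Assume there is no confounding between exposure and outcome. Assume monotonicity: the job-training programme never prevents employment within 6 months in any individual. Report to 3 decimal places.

p₁ = P(outcome | exposed) = 172/400 = 0.43
p₀ = P(outcome | unexposed) = 238/1786 = 0.13326
Under exogeneity and monotonicity, PS = (p₁ − p₀)/(1 − p₀).
PS = (0.43 − 0.13326) / 0.86674 ≈ 0.3424

PS ≈ 0.342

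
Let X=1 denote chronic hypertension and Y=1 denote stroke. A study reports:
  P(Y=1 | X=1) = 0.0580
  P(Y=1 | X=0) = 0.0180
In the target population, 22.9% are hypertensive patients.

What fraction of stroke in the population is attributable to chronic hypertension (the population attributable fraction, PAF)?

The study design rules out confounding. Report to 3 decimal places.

Let p₁ = 0.058, p₀ = 0.018.
Overall risk P(Y=1) = π·p₁ + (1−π)·p₀ = 0.229×0.058 + 0.771×0.018 = 0.02716.
Under exogeneity, PAF = [P(Y=1) − p₀] / P(Y=1).
PAF = (0.02716 − 0.018) / 0.02716 ≈ 0.3373

PAF ≈ 0.337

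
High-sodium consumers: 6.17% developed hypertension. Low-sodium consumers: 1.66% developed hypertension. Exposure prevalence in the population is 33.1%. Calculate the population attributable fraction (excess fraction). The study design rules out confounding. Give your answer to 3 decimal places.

PAF ≈ 0.473

p₁ = 0.0617, p₀ = 0.0166.
Overall risk P(Y=1) = π·p₁ + (1−π)·p₀ = 0.331×0.0617 + 0.669×0.0166 = 0.031528.
Under exogeneity, PAF = [P(Y=1) − p₀] / P(Y=1).
PAF = (0.031528 − 0.0166) / 0.031528 ≈ 0.4735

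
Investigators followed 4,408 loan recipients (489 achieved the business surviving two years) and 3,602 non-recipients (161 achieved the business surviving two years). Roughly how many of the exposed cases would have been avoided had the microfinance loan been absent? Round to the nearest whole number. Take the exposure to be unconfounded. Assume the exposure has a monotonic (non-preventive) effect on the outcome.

about 292 cases

p₁ = P(outcome | exposed) = 489/4408 = 0.11093
p₀ = P(outcome | unexposed) = 161/3602 = 0.044697
PN = (p₁ − p₀)/p₁ = (0.11093 − 0.044697) / 0.11093 ≈ 0.59708.
Attributable cases ≈ PN × (exposed cases) = 0.59708 × 489 ≈ 291.97.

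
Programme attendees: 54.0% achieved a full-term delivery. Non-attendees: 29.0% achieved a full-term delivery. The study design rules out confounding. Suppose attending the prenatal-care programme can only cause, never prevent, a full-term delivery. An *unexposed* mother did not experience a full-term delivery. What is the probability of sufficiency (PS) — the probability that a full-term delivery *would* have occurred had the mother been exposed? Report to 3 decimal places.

PS ≈ 0.352

p₁ = 0.54, p₀ = 0.29.
Under exogeneity and monotonicity, PS = (p₁ − p₀) / (1 − p₀).
PS = (0.54 − 0.29) / (1 − 0.29) = 0.25 / 0.71 ≈ 0.3521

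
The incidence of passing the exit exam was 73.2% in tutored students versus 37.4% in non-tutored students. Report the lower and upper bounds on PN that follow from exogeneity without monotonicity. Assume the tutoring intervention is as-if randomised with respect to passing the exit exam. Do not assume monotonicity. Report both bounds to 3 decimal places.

p₁ = 0.732, p₀ = 0.374.
Under exogeneity alone the bounds on PN are max{0,(p₁−p₀)/p₁} ≤ PN ≤ min{1,(1−p₀)/p₁}.
  lower = (p₁ − p₀)/p₁ = 0.358 / 0.732 ≈ 0.4891
  upper = min{1, (1 − p₀)/p₁} = 0.626 / 0.732 ≈ 0.8552

0.489 ≤ PN ≤ 0.855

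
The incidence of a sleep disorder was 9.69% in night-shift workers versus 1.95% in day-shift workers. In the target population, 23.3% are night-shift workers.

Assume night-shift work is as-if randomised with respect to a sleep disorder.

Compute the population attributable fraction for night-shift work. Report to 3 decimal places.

p₁ = 0.0969, p₀ = 0.0195.
Overall risk P(Y=1) = π·p₁ + (1−π)·p₀ = 0.233×0.0969 + 0.767×0.0195 = 0.037534.
Under exogeneity, PAF = [P(Y=1) − p₀] / P(Y=1).
PAF = (0.037534 − 0.0195) / 0.037534 ≈ 0.4805

PAF ≈ 0.480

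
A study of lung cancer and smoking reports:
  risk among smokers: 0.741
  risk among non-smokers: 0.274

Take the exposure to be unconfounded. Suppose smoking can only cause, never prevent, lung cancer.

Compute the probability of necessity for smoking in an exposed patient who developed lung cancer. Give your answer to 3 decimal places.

Let p₁ = 0.741, p₀ = 0.274.
Under exogeneity and monotonicity, PN = (p₁ − p₀) / p₁.
PN = (0.741 − 0.274) / 0.741 = 0.467 / 0.741 ≈ 0.6302

PN ≈ 0.630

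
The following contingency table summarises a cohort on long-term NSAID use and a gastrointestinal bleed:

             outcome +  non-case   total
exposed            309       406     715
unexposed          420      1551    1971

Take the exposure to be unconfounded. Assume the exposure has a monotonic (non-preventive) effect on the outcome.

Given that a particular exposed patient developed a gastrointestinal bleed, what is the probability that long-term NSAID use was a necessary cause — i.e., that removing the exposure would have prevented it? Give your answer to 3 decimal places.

PN ≈ 0.507

p₁ = P(outcome | exposed) = 309/715 = 0.43217
p₀ = P(outcome | unexposed) = 420/1971 = 0.21309
Under exogeneity and monotonicity, PN = (p₁ − p₀)/p₁.
PN = (0.43217 − 0.21309) / 0.43217 ≈ 0.5069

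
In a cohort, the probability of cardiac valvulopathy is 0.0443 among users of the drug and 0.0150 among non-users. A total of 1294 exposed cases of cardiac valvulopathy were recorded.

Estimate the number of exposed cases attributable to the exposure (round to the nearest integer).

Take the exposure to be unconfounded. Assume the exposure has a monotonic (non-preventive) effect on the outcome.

Let p₁ = 0.0443, p₀ = 0.015.
PN = (p₁ − p₀)/p₁ = (0.0443 − 0.015) / 0.0443 ≈ 0.66140.
Attributable cases ≈ PN × (exposed cases) = 0.66140 × 1294 ≈ 855.85.

about 856 cases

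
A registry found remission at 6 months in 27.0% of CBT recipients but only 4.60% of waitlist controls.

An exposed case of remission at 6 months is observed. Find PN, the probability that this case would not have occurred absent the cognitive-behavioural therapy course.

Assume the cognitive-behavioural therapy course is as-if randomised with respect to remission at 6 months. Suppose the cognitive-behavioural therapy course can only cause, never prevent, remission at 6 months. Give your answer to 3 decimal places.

p₁ = 0.27, p₀ = 0.046.
Under exogeneity and monotonicity, PN = (p₁ − p₀) / p₁.
PN = (0.27 − 0.046) / 0.27 = 0.224 / 0.27 ≈ 0.8296

PN ≈ 0.830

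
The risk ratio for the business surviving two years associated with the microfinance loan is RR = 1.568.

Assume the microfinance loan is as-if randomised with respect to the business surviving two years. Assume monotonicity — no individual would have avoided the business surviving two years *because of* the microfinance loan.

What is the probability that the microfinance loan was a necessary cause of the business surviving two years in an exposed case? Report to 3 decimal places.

Under exogeneity and monotonicity, PN = (RR − 1) / RR = 1 − 1/RR.
PN = (1.568 − 1) / 1.568 = 0.568 / 1.568 ≈ 0.3622

PN ≈ 0.362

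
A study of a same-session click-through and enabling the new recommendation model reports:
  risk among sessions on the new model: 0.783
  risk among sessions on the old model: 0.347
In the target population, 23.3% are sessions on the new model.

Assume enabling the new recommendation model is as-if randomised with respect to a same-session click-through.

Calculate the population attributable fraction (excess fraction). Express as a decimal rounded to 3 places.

Let p₁ = 0.783, p₀ = 0.347.
Overall risk P(Y=1) = π·p₁ + (1−π)·p₀ = 0.233×0.783 + 0.767×0.347 = 0.44859.
Under exogeneity, PAF = [P(Y=1) − p₀] / P(Y=1).
PAF = (0.44859 − 0.347) / 0.44859 ≈ 0.2265

PAF ≈ 0.226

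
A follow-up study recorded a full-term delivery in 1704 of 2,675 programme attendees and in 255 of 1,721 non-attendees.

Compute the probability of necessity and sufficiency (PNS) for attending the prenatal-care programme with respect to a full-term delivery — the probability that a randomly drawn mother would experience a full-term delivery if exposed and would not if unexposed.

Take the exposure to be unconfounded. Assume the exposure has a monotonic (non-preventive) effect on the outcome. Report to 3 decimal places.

p₁ = P(outcome | exposed) = 1704/2675 = 0.63701
p₀ = P(outcome | unexposed) = 255/1721 = 0.14817
Under exogeneity and monotonicity, PNS = p₁ − p₀.
PNS = 0.63701 − 0.14817 = 0.48884

PNS ≈ 0.489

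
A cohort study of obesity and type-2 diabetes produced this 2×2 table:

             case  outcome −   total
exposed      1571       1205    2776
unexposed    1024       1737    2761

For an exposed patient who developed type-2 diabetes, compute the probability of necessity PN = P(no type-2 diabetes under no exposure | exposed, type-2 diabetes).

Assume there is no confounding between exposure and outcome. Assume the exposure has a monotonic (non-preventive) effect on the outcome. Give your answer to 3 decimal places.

p₁ = P(outcome | exposed) = 1571/2776 = 0.56592
p₀ = P(outcome | unexposed) = 1024/2761 = 0.37088
Under exogeneity and monotonicity, PN = (p₁ − p₀) / p₁.
PN = (0.56592 − 0.37088) / 0.56592 = 0.19504 / 0.56592 ≈ 0.3446

PN ≈ 0.345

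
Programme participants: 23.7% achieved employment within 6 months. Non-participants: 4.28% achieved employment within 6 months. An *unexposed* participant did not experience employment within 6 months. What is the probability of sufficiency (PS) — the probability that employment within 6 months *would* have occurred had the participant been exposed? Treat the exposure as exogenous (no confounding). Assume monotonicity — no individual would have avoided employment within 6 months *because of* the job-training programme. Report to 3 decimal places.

p₁ = 0.237, p₀ = 0.0428.
Under exogeneity and monotonicity, PS = (p₁ − p₀) / (1 − p₀).
PS = (0.237 − 0.0428) / (1 − 0.0428) = 0.1942 / 0.9572 ≈ 0.2029

PS ≈ 0.203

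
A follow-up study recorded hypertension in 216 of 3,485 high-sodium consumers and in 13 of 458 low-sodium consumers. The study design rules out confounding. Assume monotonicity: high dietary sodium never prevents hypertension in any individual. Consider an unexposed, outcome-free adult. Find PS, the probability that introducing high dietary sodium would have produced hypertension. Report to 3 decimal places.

PS ≈ 0.035

p₁ = P(outcome | exposed) = 216/3485 = 0.06198
p₀ = P(outcome | unexposed) = 13/458 = 0.028384
Under exogeneity and monotonicity, PS = (p₁ − p₀) / (1 − p₀).
PS = (0.06198 − 0.028384) / (1 − 0.028384) = 0.033596 / 0.97162 ≈ 0.0346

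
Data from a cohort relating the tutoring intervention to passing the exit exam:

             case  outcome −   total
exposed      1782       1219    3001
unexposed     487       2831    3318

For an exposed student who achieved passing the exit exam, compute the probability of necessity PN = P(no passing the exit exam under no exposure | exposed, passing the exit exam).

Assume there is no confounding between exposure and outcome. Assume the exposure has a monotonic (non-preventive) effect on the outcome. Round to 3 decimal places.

p₁ = P(outcome | exposed) = 1782/3001 = 0.5938
p₀ = P(outcome | unexposed) = 487/3318 = 0.14678
Under exogeneity and monotonicity, PN = (p₁ − p₀)/p₁.
PN = (0.5938 − 0.14678) / 0.5938 ≈ 0.7528

PN ≈ 0.753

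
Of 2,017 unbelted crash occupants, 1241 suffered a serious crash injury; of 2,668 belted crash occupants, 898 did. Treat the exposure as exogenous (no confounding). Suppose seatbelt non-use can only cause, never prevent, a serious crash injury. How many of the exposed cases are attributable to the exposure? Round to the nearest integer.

p₁ = P(outcome | exposed) = 1241/2017 = 0.61527
p₀ = P(outcome | unexposed) = 898/2668 = 0.33658
PN = (p₁ − p₀)/p₁ = (0.61527 − 0.33658) / 0.61527 ≈ 0.45295.
Attributable cases ≈ PN × (exposed cases) = 0.45295 × 1241 ≈ 562.11.

about 562 cases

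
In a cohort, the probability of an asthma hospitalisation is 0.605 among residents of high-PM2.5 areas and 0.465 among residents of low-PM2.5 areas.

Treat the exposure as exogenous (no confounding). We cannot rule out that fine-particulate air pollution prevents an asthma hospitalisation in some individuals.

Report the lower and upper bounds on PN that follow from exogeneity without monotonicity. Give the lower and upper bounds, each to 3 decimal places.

Let p₁ = 0.605, p₀ = 0.465.
Under exogeneity alone the bounds on PN are max{0,(p₁−p₀)/p₁} ≤ PN ≤ min{1,(1−p₀)/p₁}.
  lower = (p₁ − p₀)/p₁ = 0.14 / 0.605 ≈ 0.2314
  upper = min{1, (1 − p₀)/p₁} = 0.535 / 0.605 ≈ 0.8843

0.231 ≤ PN ≤ 0.884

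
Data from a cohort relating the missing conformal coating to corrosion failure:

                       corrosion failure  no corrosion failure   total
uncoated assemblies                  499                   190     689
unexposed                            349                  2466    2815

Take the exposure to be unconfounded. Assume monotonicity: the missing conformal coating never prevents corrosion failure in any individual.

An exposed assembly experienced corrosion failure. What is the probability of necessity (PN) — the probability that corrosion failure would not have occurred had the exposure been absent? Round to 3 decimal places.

p₁ = P(outcome | exposed) = 499/689 = 0.72424
p₀ = P(outcome | unexposed) = 349/2815 = 0.12398
Under exogeneity and monotonicity, PN = (p₁ − p₀)/p₁.
PN = (0.72424 − 0.12398) / 0.72424 ≈ 0.8288

PN ≈ 0.829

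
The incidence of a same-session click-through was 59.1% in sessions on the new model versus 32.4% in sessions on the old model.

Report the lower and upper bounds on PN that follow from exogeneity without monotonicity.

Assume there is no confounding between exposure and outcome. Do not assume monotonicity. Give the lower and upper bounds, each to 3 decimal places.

0.452 ≤ PN ≤ 1.000

p₁ = 0.591, p₀ = 0.324.
Under exogeneity alone the bounds on PN are max{0,(p₁−p₀)/p₁} ≤ PN ≤ min{1,(1−p₀)/p₁}.
  lower = (p₁ − p₀)/p₁ = 0.267 / 0.591 ≈ 0.4518
  upper = min{1, (1 − p₀)/p₁} = 0.676 / 0.591 ≈ 1.1438 → capped at 1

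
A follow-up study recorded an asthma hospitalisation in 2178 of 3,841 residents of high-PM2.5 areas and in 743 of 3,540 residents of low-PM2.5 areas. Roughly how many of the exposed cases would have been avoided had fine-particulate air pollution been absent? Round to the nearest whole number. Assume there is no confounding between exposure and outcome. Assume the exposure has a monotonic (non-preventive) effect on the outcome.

p₁ = P(outcome | exposed) = 2178/3841 = 0.56704
p₀ = P(outcome | unexposed) = 743/3540 = 0.20989
PN = (p₁ − p₀)/p₁ = (0.56704 − 0.20989) / 0.56704 ≈ 0.62985.
Attributable cases ≈ PN × (exposed cases) = 0.62985 × 2178 ≈ 1371.82.

about 1372 cases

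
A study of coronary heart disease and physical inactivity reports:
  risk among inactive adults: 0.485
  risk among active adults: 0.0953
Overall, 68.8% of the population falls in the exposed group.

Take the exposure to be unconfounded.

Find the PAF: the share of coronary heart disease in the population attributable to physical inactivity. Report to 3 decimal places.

Let p₁ = 0.485, p₀ = 0.0953.
Overall risk P(Y=1) = π·p₁ + (1−π)·p₀ = 0.688×0.485 + 0.312×0.0953 = 0.36341.
Under exogeneity, PAF = [P(Y=1) − p₀] / P(Y=1).
PAF = (0.36341 − 0.0953) / 0.36341 ≈ 0.7378

PAF ≈ 0.738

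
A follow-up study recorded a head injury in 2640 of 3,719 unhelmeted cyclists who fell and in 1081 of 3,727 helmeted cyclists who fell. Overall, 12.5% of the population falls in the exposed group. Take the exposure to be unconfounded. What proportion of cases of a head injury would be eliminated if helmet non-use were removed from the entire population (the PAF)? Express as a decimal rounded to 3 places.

p₁ = P(outcome | exposed) = 2640/3719 = 0.70987
p₀ = P(outcome | unexposed) = 1081/3727 = 0.29005
Overall risk P(Y=1) = π·p₁ + (1−π)·p₀ = 0.125×0.70987 + 0.875×0.29005 = 0.34252.
Under exogeneity, PAF = [P(Y=1) − p₀] / P(Y=1).
PAF = (0.34252 − 0.29005) / 0.34252 ≈ 0.1532

PAF ≈ 0.153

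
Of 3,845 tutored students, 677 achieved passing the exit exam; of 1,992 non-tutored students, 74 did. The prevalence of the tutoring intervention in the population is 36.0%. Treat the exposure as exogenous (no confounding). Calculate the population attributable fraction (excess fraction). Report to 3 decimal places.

p₁ = P(outcome | exposed) = 677/3845 = 0.17607
p₀ = P(outcome | unexposed) = 74/1992 = 0.037149
Overall risk P(Y=1) = π·p₁ + (1−π)·p₀ = 0.36×0.17607 + 0.64×0.037149 = 0.087161.
Under exogeneity, PAF = [P(Y=1) − p₀] / P(Y=1).
PAF = (0.087161 − 0.037149) / 0.087161 ≈ 0.5738

PAF ≈ 0.574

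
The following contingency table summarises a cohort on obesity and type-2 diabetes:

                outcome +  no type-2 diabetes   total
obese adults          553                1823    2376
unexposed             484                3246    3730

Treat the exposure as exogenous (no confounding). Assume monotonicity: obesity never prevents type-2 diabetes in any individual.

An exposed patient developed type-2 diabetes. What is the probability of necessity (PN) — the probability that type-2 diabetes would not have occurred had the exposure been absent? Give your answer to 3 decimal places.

p₁ = P(outcome | exposed) = 553/2376 = 0.23274
p₀ = P(outcome | unexposed) = 484/3730 = 0.12976
Under exogeneity and monotonicity, PN = (p₁ − p₀)/p₁.
PN = (0.23274 − 0.12976) / 0.23274 ≈ 0.4425

PN ≈ 0.442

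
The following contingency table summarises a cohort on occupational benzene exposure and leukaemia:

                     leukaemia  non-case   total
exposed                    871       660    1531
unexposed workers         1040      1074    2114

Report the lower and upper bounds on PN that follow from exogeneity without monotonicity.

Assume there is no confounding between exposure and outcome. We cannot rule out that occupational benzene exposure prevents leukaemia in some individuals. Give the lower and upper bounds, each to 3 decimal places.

p₁ = P(outcome | exposed) = 871/1531 = 0.56891
p₀ = P(outcome | unexposed) = 1040/2114 = 0.49196
Under exogeneity alone the bounds on PN are max{0,(p₁−p₀)/p₁} ≤ PN ≤ min{1,(1−p₀)/p₁}.
  lower = (p₁ − p₀)/p₁ = 0.076951 / 0.56891 ≈ 0.1353
  upper = min{1, (1 − p₀)/p₁} = 0.50804 / 0.56891 ≈ 0.8930

0.135 ≤ PN ≤ 0.893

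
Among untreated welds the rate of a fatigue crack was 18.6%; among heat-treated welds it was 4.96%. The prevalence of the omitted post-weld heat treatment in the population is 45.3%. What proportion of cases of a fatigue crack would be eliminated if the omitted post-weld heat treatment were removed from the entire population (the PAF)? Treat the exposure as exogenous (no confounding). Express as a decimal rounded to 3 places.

PAF ≈ 0.555

p₁ = 0.186, p₀ = 0.0496.
Overall risk P(Y=1) = π·p₁ + (1−π)·p₀ = 0.453×0.186 + 0.547×0.0496 = 0.11139.
Under exogeneity, PAF = [P(Y=1) − p₀] / P(Y=1).
PAF = (0.11139 − 0.0496) / 0.11139 ≈ 0.5547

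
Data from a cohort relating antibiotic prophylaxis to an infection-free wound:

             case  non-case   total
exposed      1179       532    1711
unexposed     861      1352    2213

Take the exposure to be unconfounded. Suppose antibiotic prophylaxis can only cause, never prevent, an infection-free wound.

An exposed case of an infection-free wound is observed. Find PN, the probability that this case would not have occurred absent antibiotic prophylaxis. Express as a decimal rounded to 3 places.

PN ≈ 0.435

p₁ = P(outcome | exposed) = 1179/1711 = 0.68907
p₀ = P(outcome | unexposed) = 861/2213 = 0.38906
Under exogeneity and monotonicity, PN = (p₁ − p₀) / p₁.
PN = (0.68907 − 0.38906) / 0.68907 = 0.30001 / 0.68907 ≈ 0.4354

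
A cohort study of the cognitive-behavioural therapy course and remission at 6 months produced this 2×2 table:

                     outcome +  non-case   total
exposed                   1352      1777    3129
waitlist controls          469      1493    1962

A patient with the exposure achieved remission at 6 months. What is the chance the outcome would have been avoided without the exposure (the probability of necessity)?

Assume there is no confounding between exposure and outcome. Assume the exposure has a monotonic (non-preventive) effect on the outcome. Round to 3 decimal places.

PN ≈ 0.447

p₁ = P(outcome | exposed) = 1352/3129 = 0.43209
p₀ = P(outcome | unexposed) = 469/1962 = 0.23904
Under exogeneity and monotonicity, PN = (p₁ − p₀) / p₁.
PN = (0.43209 − 0.23904) / 0.43209 = 0.19305 / 0.43209 ≈ 0.4468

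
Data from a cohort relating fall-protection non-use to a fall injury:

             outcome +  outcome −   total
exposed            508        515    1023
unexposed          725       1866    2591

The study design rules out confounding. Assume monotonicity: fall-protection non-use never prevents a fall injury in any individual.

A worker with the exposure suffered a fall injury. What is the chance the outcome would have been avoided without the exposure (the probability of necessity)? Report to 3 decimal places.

p₁ = P(outcome | exposed) = 508/1023 = 0.49658
p₀ = P(outcome | unexposed) = 725/2591 = 0.27981
Under exogeneity and monotonicity, PN = (p₁ − p₀)/p₁.
PN = (0.49658 − 0.27981) / 0.49658 ≈ 0.4365

PN ≈ 0.437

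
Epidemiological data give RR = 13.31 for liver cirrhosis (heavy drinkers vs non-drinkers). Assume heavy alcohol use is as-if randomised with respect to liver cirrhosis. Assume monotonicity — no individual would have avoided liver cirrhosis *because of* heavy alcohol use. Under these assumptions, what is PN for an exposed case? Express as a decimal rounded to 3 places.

PN ≈ 0.925

Under exogeneity and monotonicity, PN = (RR − 1) / RR = 1 − 1/RR.
PN = (13.31 − 1) / 13.31 = 12.31 / 13.31 ≈ 0.9249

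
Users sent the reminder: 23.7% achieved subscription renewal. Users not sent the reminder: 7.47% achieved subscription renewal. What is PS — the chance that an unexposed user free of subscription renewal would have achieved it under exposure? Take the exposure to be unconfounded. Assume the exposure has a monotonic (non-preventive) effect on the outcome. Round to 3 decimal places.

p₁ = 0.237, p₀ = 0.0747.
Under exogeneity and monotonicity, PS = (p₁ − p₀) / (1 − p₀).
PS = (0.237 − 0.0747) / (1 − 0.0747) = 0.1623 / 0.9253 ≈ 0.1754

PS ≈ 0.175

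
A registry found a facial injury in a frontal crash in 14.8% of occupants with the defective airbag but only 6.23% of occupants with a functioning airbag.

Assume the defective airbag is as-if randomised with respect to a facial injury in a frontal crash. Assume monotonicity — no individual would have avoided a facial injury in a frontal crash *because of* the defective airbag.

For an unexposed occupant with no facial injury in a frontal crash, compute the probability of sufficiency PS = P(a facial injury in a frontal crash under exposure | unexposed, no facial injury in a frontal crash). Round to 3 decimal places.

p₁ = 0.148, p₀ = 0.0623.
Under exogeneity and monotonicity, PS = (p₁ − p₀) / (1 − p₀).
PS = (0.148 − 0.0623) / (1 − 0.0623) = 0.0857 / 0.9377 ≈ 0.0914

PS ≈ 0.091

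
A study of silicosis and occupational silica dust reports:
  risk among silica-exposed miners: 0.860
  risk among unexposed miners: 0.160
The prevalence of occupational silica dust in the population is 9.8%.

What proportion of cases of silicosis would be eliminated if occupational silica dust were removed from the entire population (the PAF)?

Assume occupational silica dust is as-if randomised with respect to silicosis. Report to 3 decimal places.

PAF ≈ 0.300

Let p₁ = 0.86, p₀ = 0.16.
Overall risk P(Y=1) = π·p₁ + (1−π)·p₀ = 0.098×0.86 + 0.902×0.16 = 0.2286.
Under exogeneity, PAF = [P(Y=1) − p₀] / P(Y=1).
PAF = (0.2286 − 0.16) / 0.2286 ≈ 0.3001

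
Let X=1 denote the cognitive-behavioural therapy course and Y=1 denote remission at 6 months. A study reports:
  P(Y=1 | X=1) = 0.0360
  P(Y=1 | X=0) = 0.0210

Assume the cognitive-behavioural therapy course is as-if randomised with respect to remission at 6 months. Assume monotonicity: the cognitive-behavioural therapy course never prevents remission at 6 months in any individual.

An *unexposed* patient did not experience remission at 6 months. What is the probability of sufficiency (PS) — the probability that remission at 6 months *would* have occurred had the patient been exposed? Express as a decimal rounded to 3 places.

PS ≈ 0.015

Let p₁ = 0.036, p₀ = 0.021.
Under exogeneity and monotonicity, PS = (p₁ − p₀) / (1 − p₀).
PS = (0.036 − 0.021) / (1 − 0.021) = 0.015 / 0.979 ≈ 0.0153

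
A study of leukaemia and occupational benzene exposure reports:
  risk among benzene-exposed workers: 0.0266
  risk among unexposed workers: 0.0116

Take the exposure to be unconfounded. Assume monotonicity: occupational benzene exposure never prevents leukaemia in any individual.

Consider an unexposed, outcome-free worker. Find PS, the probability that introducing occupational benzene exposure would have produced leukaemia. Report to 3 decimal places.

Let p₁ = 0.0266, p₀ = 0.0116.
Under exogeneity and monotonicity, PS = (p₁ − p₀) / (1 − p₀).
PS = (0.0266 − 0.0116) / (1 − 0.0116) = 0.015 / 0.9884 ≈ 0.0152

PS ≈ 0.015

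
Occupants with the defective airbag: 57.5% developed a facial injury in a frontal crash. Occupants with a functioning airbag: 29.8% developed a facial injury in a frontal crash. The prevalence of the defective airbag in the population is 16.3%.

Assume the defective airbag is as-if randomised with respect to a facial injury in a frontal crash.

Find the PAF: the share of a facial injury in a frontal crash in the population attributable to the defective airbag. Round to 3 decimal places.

PAF ≈ 0.132

p₁ = 0.575, p₀ = 0.298.
Overall risk P(Y=1) = π·p₁ + (1−π)·p₀ = 0.163×0.575 + 0.837×0.298 = 0.34315.
Under exogeneity, PAF = [P(Y=1) − p₀] / P(Y=1).
PAF = (0.34315 − 0.298) / 0.34315 ≈ 0.1316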